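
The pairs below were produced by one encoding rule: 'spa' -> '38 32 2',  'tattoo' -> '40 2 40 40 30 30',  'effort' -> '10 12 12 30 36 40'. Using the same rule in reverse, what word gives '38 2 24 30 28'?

Each letter becomes 2×(its alphabet position, a=1..z=26).
Decoding 38 2 24 30 28: 38→(38−0)÷2=19=s, 2→(2−0)÷2=1=a, 24→(24−0)÷2=12=l, 30→(30−0)÷2=15=o, 28→(28−0)÷2=14=n.

salon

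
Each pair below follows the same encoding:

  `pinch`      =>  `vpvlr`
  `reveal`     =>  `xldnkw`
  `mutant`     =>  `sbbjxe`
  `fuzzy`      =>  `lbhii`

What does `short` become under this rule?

In pinch: p→v is +6, i→p is +7, n→v is +8, c→l is +9 — the shift increases by 1 each position. The shift increases by 1 at each position, starting from +6: 6, 7, 8, ….
On short: s+6=y, h+7=o, o+8=w, r+9=a, t+10=d.

yowad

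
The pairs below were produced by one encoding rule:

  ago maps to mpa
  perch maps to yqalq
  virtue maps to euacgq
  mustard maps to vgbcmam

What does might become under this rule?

vupqc

The shift depends on letter class: consonant g→p is +9, but vowel a→m is +12. The rule splits by letter class: vowels +12, consonants +9.
Applying it to might: m(cons)+9=v, i(vowel)+12=u, g(cons)+9=p, h(cons)+9=q, t(cons)+9=c.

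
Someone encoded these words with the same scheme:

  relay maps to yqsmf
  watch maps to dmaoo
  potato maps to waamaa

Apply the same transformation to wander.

dmupld

Shifts by position in relay: pos 0: r→y (+7), pos 1: e→q (+12), pos 2: l→s (+7), pos 3: a→m (+12) — repeating every 2. A repeating key of period 2 is used — shifts +7, +12 over and over.
Applying it to wander: w+7=d, a+12=m, n+7=u, d+12=p, e+7=l, r+12=d.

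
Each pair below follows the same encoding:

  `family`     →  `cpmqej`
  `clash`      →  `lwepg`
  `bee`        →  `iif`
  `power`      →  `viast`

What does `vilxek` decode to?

The word is reversed, then every letter is shifted forward by 4.
Decoding vilxek: shift back: v−4=r, i−4=e, l−4=h, x−4=t, e−4=a, k−4=g → rehtag; then reverse → gather.

gather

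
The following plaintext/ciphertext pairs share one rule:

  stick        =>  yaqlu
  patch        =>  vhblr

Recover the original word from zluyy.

tempo

In stick: s→y is +6, t→a is +7, i→q is +8, c→l is +9 — the shift increases by 1 each position. Each letter shifts forward by (position + 6), i.e. 6, 7, 8, … — the shift grows by one for each successive letter.
Reversing it on zluyy: z−6=t, l−7=e, u−8=m, y−9=p, y−10=o.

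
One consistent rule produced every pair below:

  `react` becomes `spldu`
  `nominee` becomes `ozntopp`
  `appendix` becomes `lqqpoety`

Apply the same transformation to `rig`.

sth

The shift depends on letter class: consonant r→s is +1, but vowel e→p is +11. Vowels shift forward by 11 and consonants shift forward by 1.
Applying it to rig: r(cons)+1=s, i(vowel)+11=t, g(cons)+1=h.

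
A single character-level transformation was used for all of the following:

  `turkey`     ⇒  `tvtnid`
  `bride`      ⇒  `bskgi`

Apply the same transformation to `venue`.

vfpxi

Letter i (0-indexed) is shifted by i+0, so successive shifts are 0, 1, 2, ….
Applying it to venue: v+0=v, e+1=f, n+2=p, u+3=x, e+4=i.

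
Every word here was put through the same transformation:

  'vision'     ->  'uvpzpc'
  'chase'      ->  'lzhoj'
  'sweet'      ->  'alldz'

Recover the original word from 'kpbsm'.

fluid

Two steps: reverse the string, then apply a Caesar shift of +7.
Decoding kpbsm: shift back: k−7=d, p−7=i, b−7=u, s−7=l, m−7=f → diulf; then reverse → fluid.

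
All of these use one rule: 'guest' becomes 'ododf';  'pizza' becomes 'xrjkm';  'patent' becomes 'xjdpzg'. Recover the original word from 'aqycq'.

shore

In guest: g→o is +8, u→d is +9, e→o is +10, s→d is +11 — the shift increases by 1 each position. Letter i (0-indexed) is shifted by i+8, so successive shifts are 8, 9, 10, ….
Undoing it on aqycq: a−8=s, q−9=h, y−10=o, c−11=r, q−12=e.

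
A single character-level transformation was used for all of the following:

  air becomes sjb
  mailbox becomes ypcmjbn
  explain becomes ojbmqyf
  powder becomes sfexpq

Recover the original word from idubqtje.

The output letters match the input read backwards, each shifted +1: air reversed is ria. Read the word backwards and shift each letter +1.
Reversing it on idubqtje: shift back: i−1=h, d−1=c, u−1=t, b−1=a, q−1=p, t−1=s, j−1=i, e−1=d → hctapsid; then reverse → dispatch.

dispatch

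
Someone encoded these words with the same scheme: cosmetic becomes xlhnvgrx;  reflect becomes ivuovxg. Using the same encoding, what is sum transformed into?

hfn

Each pair mirrors across the alphabet (c↔x, o↔l, s↔h): positions sum to 25. This is the alphabet-reversal cipher (Atbash): a becomes z, b becomes y, etc.
For sum: s↔h, u↔f, m↔n.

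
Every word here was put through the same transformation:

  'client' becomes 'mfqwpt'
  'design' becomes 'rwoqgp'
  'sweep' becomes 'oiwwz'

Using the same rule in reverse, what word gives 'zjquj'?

prior

Treating letters as 0–25, the rule is x ↦ 5x + 2 (mod 26).
Decoding zjquj: z(25)→21·(25−2)≡15=p; j(9)→21·(9−2)≡17=r; q(16)→21·(16−2)≡8=i; u(20)→21·(20−2)≡14=o; j(9)→21·(9−2)≡17=r (all mod 26).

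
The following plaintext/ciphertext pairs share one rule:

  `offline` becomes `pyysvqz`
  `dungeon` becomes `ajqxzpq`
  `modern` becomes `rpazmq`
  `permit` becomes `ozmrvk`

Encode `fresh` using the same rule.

ymzlw

This is an affine cipher: with a=0,…,z=25, each position x becomes (25x+3) mod 26.
For fresh: f(5)→25·5+3≡24=y; r(17)→25·17+3≡12=m; e(4)→25·4+3≡25=z; s(18)→25·18+3≡11=l; h(7)→25·7+3≡22=w (all mod 26).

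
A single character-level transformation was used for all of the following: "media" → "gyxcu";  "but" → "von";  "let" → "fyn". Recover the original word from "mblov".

shrub

Compare letters: m→g is +20, e→y is +20, d→x is +20 — a constant shift. Each letter is shifted forward by 20 in the alphabet (a Caesar shift of +20).
Decoding mblov: m−20=s, b−20=h, l−20=r, o−20=u, v−20=b.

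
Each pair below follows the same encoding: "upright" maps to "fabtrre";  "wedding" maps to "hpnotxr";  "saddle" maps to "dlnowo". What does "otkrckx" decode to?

diagram

Shifts by position in upright: pos 0: u→f (+11), pos 1: p→a (+11), pos 2: r→b (+10), pos 3: i→t (+11), pos 4: g→r (+11), pos 5: h→r (+10) — repeating every 3. A repeating key of period 3 is used — shifts +11, +11, +10 over and over.
Decoding otkrckx: o−11=d, t−11=i, k−10=a, r−11=g, c−11=r, k−10=a, x−11=m.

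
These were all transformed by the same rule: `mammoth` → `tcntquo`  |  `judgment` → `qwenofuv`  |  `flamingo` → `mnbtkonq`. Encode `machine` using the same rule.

tcdokol

It's a Vigenère-style cipher with numeric key [7,2,1]: position i shifts by key[i mod 3].
Applying it to machine: m+7=t, a+2=c, c+1=d, h+7=o, i+2=k, n+1=o, e+7=l.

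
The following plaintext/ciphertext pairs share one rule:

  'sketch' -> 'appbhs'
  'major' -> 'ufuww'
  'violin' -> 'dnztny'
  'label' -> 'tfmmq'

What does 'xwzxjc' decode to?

proper

Shifts by position in sketch: pos 0: s→a (+8), pos 1: k→p (+5), pos 2: e→p (+11), pos 3: t→b (+8), pos 4: c→h (+5), pos 5: h→s (+11) — repeating every 3. The shifts repeat in a cycle of length 3: positions 0,1,… shift by +8, +5, +11, then the pattern repeats.
Undoing it on xwzxjc: x−8=p, w−5=r, z−11=o, x−8=p, j−5=e, c−11=r.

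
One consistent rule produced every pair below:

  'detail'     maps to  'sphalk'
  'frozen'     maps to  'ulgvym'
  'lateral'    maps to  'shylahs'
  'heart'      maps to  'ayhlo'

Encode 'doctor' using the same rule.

The output letters match the input read backwards, each shifted +7: detail reversed is liated. The word is reversed, then every letter is shifted forward by 7.
On doctor: reverse → rotcod; then shift: r+7=y, o+7=v, t+7=a, c+7=j, o+7=v, d+7=k.

yvajvk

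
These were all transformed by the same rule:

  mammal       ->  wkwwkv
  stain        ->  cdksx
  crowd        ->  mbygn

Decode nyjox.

Compare letters: m→w is +10, a→k is +10, m→w is +10 — a constant shift. This is a Caesar cipher with shift 10.
Undoing it on nyjox: n−10=d, y−10=o, j−10=z, o−10=e, x−10=n.

dozen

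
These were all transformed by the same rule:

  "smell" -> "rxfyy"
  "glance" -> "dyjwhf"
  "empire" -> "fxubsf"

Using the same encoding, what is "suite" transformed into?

rpbqf

Treating letters as 0–25, the rule is x ↦ 25x + 9 (mod 26).
Applying it to suite: s(18)→25·18+9≡17=r; u(20)→25·20+9≡15=p; i(8)→25·8+9≡1=b; t(19)→25·19+9≡16=q; e(4)→25·4+9≡5=f (all mod 26).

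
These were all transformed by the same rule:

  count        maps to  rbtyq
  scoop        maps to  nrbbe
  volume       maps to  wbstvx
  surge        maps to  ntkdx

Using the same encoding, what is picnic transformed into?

Treating letters as 0–25, the rule is x ↦ 3x + 11 (mod 26).
On picnic: p(15)→3·15+11≡4=e; i(8)→3·8+11≡9=j; c(2)→3·2+11≡17=r; n(13)→3·13+11≡24=y; i(8)→3·8+11≡9=j; c(2)→3·2+11≡17=r (all mod 26).

ejryjr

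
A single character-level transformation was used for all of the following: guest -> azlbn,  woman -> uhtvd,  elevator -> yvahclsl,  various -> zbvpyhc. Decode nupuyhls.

learning

The output letters match the input read backwards, each shifted +7: guest reversed is tseug. The word is reversed, then every letter is shifted forward by 7.
Decoding nupuyhls: shift back: n−7=g, u−7=n, p−7=i, u−7=n, y−7=r, h−7=a, l−7=e, s−7=l → gninrael; then reverse → learning.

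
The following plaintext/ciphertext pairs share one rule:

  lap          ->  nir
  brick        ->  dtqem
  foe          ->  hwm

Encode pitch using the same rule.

rqvej

Vowels shift forward by 8 and consonants shift forward by 2.
For pitch: p(cons)+2=r, i(vowel)+8=q, t(cons)+2=v, c(cons)+2=e, h(cons)+2=j.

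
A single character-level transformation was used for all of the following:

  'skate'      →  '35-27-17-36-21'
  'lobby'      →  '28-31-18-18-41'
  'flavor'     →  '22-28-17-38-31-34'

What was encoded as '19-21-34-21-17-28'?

cereal

Each letter is replaced by its alphabet position (a=1..z=26) + 16.
Undoing it on 19-21-34-21-17-28: 19→(19−16)÷1=3=c, 21→(21−16)÷1=5=e, 34→(34−16)÷1=18=r, 21→(21−16)÷1=5=e, 17→(17−16)÷1=1=a, 28→(28−16)÷1=12=l.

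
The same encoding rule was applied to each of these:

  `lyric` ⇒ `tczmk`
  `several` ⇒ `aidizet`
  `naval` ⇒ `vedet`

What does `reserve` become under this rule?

ziaizzm

A repeating key of period 2 is used — shifts +8, +4 over and over.
For reserve: r+8=z, e+4=i, s+8=a, e+4=i, r+8=z, v+4=z, e+8=m.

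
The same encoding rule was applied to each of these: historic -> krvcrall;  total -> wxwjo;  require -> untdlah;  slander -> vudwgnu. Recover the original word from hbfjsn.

escape

Shifts by position in historic: pos 0: h→k (+3), pos 1: i→r (+9), pos 2: s→v (+3), pos 3: t→c (+9) — repeating every 2. The shifts repeat in a cycle of length 2: positions 0,1,… shift by +3, +9, then the pattern repeats.
Decoding hbfjsn: h−3=e, b−9=s, f−3=c, j−9=a, s−3=p, n−9=e.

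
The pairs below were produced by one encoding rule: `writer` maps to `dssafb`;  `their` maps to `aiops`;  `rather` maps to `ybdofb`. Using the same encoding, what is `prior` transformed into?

Shifts by position in writer: pos 0: w→d (+7), pos 1: r→s (+1), pos 2: i→s (+10), pos 3: t→a (+7), pos 4: e→f (+1), pos 5: r→b (+10) — repeating every 3. It's a Vigenère-style cipher with numeric key [7,1,10]: position i shifts by key[i mod 3].
On prior: p+7=w, r+1=s, i+10=s, o+7=v, r+1=s.

wssvs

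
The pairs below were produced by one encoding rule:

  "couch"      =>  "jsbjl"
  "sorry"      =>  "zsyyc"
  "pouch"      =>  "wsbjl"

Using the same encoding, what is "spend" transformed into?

Shifts by position in couch: pos 0: c→j (+7), pos 1: o→s (+4), pos 2: u→b (+7), pos 3: c→j (+7), pos 4: h→l (+4) — repeating every 3. A repeating key of period 3 is used — shifts +7, +4, +7 over and over.
For spend: s+7=z, p+4=t, e+7=l, n+7=u, d+4=h.

ztluh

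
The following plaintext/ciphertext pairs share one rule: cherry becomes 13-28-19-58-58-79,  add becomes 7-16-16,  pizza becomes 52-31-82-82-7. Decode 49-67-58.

c(#3)→13 and h(#8)→28: differences scale by 3, so n = 3·pos + 4. The formula is n = 3×(alphabet index, a=1) + 4.
Undoing it on 49-67-58: 49→(49−4)÷3=15=o, 67→(67−4)÷3=21=u, 58→(58−4)÷3=18=r.

our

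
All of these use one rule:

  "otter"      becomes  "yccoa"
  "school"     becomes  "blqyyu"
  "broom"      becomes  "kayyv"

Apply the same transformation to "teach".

coklq

Two shifts are in play — +10 for a/e/i/o/u, +9 for every other letter.
For teach: t(cons)+9=c, e(vowel)+10=o, a(vowel)+10=k, c(cons)+9=l, h(cons)+9=q.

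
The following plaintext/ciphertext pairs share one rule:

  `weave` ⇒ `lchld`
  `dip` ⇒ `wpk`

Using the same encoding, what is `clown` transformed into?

udvsj

The output letters match the input read backwards, each shifted +7: weave reversed is evaew. The word is reversed, then every letter is shifted forward by 7.
On clown: reverse → nwolc; then shift: n+7=u, w+7=d, o+7=v, l+7=s, c+7=j.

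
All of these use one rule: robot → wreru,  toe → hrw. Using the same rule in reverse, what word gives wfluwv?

strict

The output letters match the input read backwards, each shifted +3: robot reversed is tobor. The word is reversed, then every letter is shifted forward by 3.
Undoing it on wfluwv: shift back: w−3=t, f−3=c, l−3=i, u−3=r, w−3=t, v−3=s → tcirts; then reverse → strict.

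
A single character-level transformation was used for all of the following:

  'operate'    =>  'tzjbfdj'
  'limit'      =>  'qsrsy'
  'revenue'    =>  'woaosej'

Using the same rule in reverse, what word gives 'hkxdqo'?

A repeating key of period 2 is used — shifts +5, +10 over and over.
Reversing it on hkxdqo: h−5=c, k−10=a, x−5=s, d−10=t, q−5=l, o−10=e.

castle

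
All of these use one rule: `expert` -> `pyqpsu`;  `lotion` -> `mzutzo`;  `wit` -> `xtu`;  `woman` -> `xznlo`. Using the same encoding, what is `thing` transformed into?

The shift depends on letter class: consonant x→y is +1, but vowel e→p is +11. The rule splits by letter class: vowels +11, consonants +1.
For thing: t(cons)+1=u, h(cons)+1=i, i(vowel)+11=t, n(cons)+1=o, g(cons)+1=h.

uitoh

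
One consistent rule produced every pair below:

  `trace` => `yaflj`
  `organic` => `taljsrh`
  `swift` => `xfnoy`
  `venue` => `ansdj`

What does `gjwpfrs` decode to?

bargain

A repeating key of period 2 is used — shifts +5, +9 over and over.
Undoing it on gjwpfrs: g−5=b, j−9=a, w−5=r, p−9=g, f−5=a, r−9=i, s−5=n.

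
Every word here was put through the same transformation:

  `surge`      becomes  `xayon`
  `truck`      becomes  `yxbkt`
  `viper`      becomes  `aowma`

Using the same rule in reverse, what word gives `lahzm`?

In surge: s→x is +5, u→a is +6, r→y is +7, g→o is +8 — the shift increases by 1 each position. Letter i (0-indexed) is shifted by i+5, so successive shifts are 5, 6, 7, ….
Undoing it on lahzm: l−5=g, a−6=u, h−7=a, z−8=r, m−9=d.

guard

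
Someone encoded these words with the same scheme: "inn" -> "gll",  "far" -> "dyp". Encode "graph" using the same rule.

epynf

Every letter moves 24 places later in the alphabet, wrapping around z→a.
For graph: g+24=e, r+24=p, a+24=y, p+24=n, h+24=f.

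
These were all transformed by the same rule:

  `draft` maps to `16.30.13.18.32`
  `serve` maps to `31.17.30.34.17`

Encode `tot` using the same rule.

d is letter #4 and maps to 16: an offset of 12. Letters become their 1-based position plus 12 (so a→13, b→14, …).
For tot: t=20→32, o=15→27, t=20→32.

32.27.32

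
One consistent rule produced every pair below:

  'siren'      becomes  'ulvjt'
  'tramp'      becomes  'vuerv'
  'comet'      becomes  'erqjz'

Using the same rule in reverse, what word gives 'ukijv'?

Each letter shifts forward by (position + 2), i.e. 2, 3, 4, … — the shift grows by one for each successive letter.
Undoing it on ukijv: u−2=s, k−3=h, i−4=e, j−5=e, v−6=p.

sheep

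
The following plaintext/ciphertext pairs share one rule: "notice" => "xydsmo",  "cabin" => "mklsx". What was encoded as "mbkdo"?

crate

Compare letters: n→x is +10, o→y is +10, t→d is +10 — a constant shift. This is a Caesar cipher with shift 10.
Undoing it on mbkdo: m−10=c, b−10=r, k−10=a, d−10=t, o−10=e.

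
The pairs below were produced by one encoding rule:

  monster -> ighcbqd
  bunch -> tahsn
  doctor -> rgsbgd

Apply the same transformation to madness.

iurhqcc

m(12)→i(8) and o(14)→g(6) fit y≡25x+20 (mod 26); the inverse of 25 mod 26 is 25. This is an affine cipher: with a=0,…,z=25, each position x becomes (25x+20) mod 26.
On madness: m(12)→25·12+20≡8=i; a(0)→25·0+20≡20=u; d(3)→25·3+20≡17=r; n(13)→25·13+20≡7=h; e(4)→25·4+20≡16=q; s(18)→25·18+20≡2=c; s(18)→25·18+20≡2=c (all mod 26).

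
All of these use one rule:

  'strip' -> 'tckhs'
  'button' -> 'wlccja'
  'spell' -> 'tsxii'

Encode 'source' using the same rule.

tjlkfx

Treating letters as 0–25, the rule is x ↦ 9x + 13 (mod 26).
Applying it to source: s(18)→9·18+13≡19=t; o(14)→9·14+13≡9=j; u(20)→9·20+13≡11=l; r(17)→9·17+13≡10=k; c(2)→9·2+13≡5=f; e(4)→9·4+13≡23=x (all mod 26).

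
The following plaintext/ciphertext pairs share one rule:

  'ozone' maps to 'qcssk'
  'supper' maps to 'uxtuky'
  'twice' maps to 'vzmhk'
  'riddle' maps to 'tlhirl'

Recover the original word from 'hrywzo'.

Each letter shifts forward by (position + 2), i.e. 2, 3, 4, … — the shift grows by one for each successive letter.
Reversing it on hrywzo: h−2=f, r−3=o, y−4=u, w−5=r, z−6=t, o−7=h.

fourth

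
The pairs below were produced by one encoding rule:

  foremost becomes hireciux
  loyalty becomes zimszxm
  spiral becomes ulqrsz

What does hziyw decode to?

flock

f(5)→h(7) and o(14)→i(8) fit y≡3x+18 (mod 26); the inverse of 3 mod 26 is 9. Each letter's alphabet position (a=0..z=25) is mapped through 3·x+18 mod 26 — an affine cipher.
Decoding hziyw: h(7)→9·(7−18)≡5=f; z(25)→9·(25−18)≡11=l; i(8)→9·(8−18)≡14=o; y(24)→9·(24−18)≡2=c; w(22)→9·(22−18)≡10=k (all mod 26).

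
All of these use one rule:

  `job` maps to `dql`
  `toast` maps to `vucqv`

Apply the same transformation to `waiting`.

ipkvkcy

The output letters match the input read backwards, each shifted +2: job reversed is boj. Two steps: reverse the string, then apply a Caesar shift of +2.
For waiting: reverse → gnitiaw; then shift: g+2=i, n+2=p, i+2=k, t+2=v, i+2=k, a+2=c, w+2=y.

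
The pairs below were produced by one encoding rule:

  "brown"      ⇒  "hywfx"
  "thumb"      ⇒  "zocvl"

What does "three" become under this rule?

In brown: b→h is +6, r→y is +7, o→w is +8, w→f is +9 — the shift increases by 1 each position. Each letter shifts forward by (position + 6), i.e. 6, 7, 8, … — the shift grows by one for each successive letter.
For three: t+6=z, h+7=o, r+8=z, e+9=n, e+10=o.

zozno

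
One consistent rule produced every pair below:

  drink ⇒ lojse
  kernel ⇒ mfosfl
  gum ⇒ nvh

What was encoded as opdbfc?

Read the word backwards and shift each letter +1.
Decoding opdbfc: shift back: o−1=n, p−1=o, d−1=c, b−1=a, f−1=e, c−1=b → nocaeb; then reverse → beacon.

beacon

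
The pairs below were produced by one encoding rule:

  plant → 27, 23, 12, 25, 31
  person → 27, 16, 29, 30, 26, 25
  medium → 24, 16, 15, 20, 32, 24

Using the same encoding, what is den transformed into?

p is letter #16 and maps to 27: an offset of 11. Letters become their 1-based position plus 11 (so a→12, b→13, …).
For den: d=4→15, e=5→16, n=14→25.

15, 16, 25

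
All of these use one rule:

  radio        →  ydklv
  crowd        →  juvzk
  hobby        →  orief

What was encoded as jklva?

chest

A repeating key of period 2 is used — shifts +7, +3 over and over.
Undoing it on jklva: j−7=c, k−3=h, l−7=e, v−3=s, a−7=t.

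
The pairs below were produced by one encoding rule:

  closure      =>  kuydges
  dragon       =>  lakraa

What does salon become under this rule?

ajvzz

Each letter shifts forward by (position + 8), i.e. 8, 9, 10, … — the shift grows by one for each successive letter.
For salon: s+8=a, a+9=j, l+10=v, o+11=z, n+12=z.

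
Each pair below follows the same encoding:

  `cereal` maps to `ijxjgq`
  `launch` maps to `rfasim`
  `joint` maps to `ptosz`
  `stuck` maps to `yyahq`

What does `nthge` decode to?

Shifts by position in cereal: pos 0: c→i (+6), pos 1: e→j (+5), pos 2: r→x (+6), pos 3: e→j (+5) — repeating every 2. It's a Vigenère-style cipher with numeric key [6,5]: position i shifts by key[i mod 2].
Undoing it on nthge: n−6=h, t−5=o, h−6=b, g−5=b, e−6=y.

hobby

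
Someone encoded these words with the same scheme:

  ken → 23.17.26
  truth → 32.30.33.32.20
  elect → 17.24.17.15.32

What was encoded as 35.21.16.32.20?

width

k is letter #11 and maps to 23: an offset of 12. Each letter is replaced by its alphabet position (a=1..z=26) + 12.
Undoing it on 35.21.16.32.20: 35→(35−12)÷1=23=w, 21→(21−12)÷1=9=i, 16→(16−12)÷1=4=d, 32→(32−12)÷1=20=t, 20→(20−12)÷1=8=h.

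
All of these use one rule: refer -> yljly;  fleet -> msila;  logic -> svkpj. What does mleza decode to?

feast

The shifts repeat in a cycle of length 3: positions 0,1,… shift by +7, +7, +4, then the pattern repeats.
Undoing it on mleza: m−7=f, l−7=e, e−4=a, z−7=s, a−7=t.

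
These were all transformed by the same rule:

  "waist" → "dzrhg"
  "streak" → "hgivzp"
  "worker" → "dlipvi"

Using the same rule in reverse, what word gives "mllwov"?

noodle

Each pair mirrors across the alphabet (w↔d, a↔z, i↔r): positions sum to 25. This is the alphabet-reversal cipher (Atbash): a becomes z, b becomes y, etc.
Undoing it on mllwov: m↔n, l↔o, l↔o, w↔d, o↔l, v↔e.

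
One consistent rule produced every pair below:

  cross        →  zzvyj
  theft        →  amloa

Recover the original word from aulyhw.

parent

The output letters match the input read backwards, each shifted +7: cross reversed is ssorc. Two steps: reverse the string, then apply a Caesar shift of +7.
Decoding aulyhw: shift back: a−7=t, u−7=n, l−7=e, y−7=r, h−7=a, w−7=p → tnerap; then reverse → parent.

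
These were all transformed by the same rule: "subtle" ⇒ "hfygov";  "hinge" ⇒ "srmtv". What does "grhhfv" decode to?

tissue

Each pair mirrors across the alphabet (s↔h, u↔f, b↔y): positions sum to 25. Each letter is replaced by its mirror in the alphabet: a↔z, b↔y, c↔x, and so on (the Atbash cipher).
Decoding grhhfv: g↔t, r↔i, h↔s, h↔s, f↔u, v↔e.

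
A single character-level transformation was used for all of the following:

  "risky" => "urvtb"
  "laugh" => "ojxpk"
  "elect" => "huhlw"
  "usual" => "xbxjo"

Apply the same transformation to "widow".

zrgxz

A repeating key of period 2 is used — shifts +3, +9 over and over.
On widow: w+3=z, i+9=r, d+3=g, o+9=x, w+3=z.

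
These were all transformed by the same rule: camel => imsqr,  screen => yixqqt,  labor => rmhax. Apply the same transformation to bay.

hme

The shift depends on letter class: consonant c→i is +6, but vowel a→m is +12. The rule splits by letter class: vowels +12, consonants +6.
For bay: b(cons)+6=h, a(vowel)+12=m, y(cons)+6=e.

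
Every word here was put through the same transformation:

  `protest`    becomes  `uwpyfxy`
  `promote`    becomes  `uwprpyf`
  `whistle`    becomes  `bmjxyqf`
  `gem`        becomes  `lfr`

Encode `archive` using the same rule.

The rule splits by letter class: vowels +1, consonants +5.
Applying it to archive: a(vowel)+1=b, r(cons)+5=w, c(cons)+5=h, h(cons)+5=m, i(vowel)+1=j, v(cons)+5=a, e(vowel)+1=f.

bwhmjaf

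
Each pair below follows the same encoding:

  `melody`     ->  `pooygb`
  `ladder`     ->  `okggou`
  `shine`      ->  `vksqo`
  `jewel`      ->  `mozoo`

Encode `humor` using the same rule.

The shift depends on letter class: consonant m→p is +3, but vowel e→o is +10. The rule splits by letter class: vowels +10, consonants +3.
On humor: h(cons)+3=k, u(vowel)+10=e, m(cons)+3=p, o(vowel)+10=y, r(cons)+3=u.

kepyu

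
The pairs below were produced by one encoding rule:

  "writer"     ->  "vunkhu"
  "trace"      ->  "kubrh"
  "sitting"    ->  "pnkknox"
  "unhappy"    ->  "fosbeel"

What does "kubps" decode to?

This is an affine cipher: with a=0,…,z=25, each position x becomes (21x+1) mod 26.
Undoing it on kubps: k(10)→5·(10−1)≡19=t; u(20)→5·(20−1)≡17=r; b(1)→5·(1−1)≡0=a; p(15)→5·(15−1)≡18=s; s(18)→5·(18−1)≡7=h (all mod 26).

trash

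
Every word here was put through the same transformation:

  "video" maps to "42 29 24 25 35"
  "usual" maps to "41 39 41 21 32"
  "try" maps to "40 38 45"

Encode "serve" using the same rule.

v is letter #22 and maps to 42: an offset of 20. The number is (letter's place in the alphabet, a=1) + 20.
For serve: s=19→39, e=5→25, r=18→38, v=22→42, e=5→25.

39 25 38 42 25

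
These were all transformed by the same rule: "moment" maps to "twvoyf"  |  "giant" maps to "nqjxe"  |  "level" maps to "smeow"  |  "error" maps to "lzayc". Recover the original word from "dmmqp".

wedge

In moment: m→t is +7, o→w is +8, m→v is +9, e→o is +10 — the shift increases by 1 each position. Each letter shifts forward by (position + 7), i.e. 7, 8, 9, … — the shift grows by one for each successive letter.
Reversing it on dmmqp: d−7=w, m−8=e, m−9=d, q−10=g, p−11=e.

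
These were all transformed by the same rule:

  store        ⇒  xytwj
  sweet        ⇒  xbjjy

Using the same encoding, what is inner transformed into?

Each letter is shifted forward by 5 in the alphabet (a Caesar shift of +5).
Applying it to inner: i+5=n, n+5=s, n+5=s, e+5=j, r+5=w.

nssjw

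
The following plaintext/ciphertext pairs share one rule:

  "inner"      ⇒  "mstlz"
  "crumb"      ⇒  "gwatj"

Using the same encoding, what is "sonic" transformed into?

In inner: i→m is +4, n→s is +5, n→t is +6, e→l is +7 — the shift increases by 1 each position. Each letter shifts forward by (position + 4), i.e. 4, 5, 6, … — the shift grows by one for each successive letter.
For sonic: s+4=w, o+5=t, n+6=t, i+7=p, c+8=k.

wttpk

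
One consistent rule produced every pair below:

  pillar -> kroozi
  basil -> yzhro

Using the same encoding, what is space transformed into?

hkzxv

Each letter is replaced by its mirror in the alphabet: a↔z, b↔y, c↔x, and so on (the Atbash cipher).
On space: s↔h, p↔k, a↔z, c↔x, e↔v.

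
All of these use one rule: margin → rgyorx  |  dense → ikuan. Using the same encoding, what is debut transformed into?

In margin: m→r is +5, a→g is +6, r→y is +7, g→o is +8 — the shift increases by 1 each position. Each letter shifts forward by (position + 5), i.e. 5, 6, 7, … — the shift grows by one for each successive letter.
Applying it to debut: d+5=i, e+6=k, b+7=i, u+8=c, t+9=c.

ikicc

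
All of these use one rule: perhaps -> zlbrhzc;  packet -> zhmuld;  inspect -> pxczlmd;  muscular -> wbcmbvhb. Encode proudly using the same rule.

zbvbnvi

Vowels shift forward by 7 and consonants shift forward by 10.
Applying it to proudly: p(cons)+10=z, r(cons)+10=b, o(vowel)+7=v, u(vowel)+7=b, d(cons)+10=n, l(cons)+10=v, y(cons)+10=i.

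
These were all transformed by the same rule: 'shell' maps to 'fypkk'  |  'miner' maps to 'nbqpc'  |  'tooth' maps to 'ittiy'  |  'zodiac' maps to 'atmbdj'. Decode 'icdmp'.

This is an affine cipher: with a=0,…,z=25, each position x becomes (3x+3) mod 26.
Decoding icdmp: i(8)→9·(8−3)≡19=t; c(2)→9·(2−3)≡17=r; d(3)→9·(3−3)≡0=a; m(12)→9·(12−3)≡3=d; p(15)→9·(15−3)≡4=e (all mod 26).

trade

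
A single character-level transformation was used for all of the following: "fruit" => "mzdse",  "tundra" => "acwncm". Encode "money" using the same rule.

In fruit: f→m is +7, r→z is +8, u→d is +9, i→s is +10 — the shift increases by 1 each position. Letter i (0-indexed) is shifted by i+7, so successive shifts are 7, 8, 9, ….
On money: m+7=t, o+8=w, n+9=w, e+10=o, y+11=j.

twwoj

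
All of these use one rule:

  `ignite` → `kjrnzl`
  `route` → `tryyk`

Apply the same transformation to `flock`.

The shift increases by 1 at each position, starting from +2: 2, 3, 4, ….
Applying it to flock: f+2=h, l+3=o, o+4=s, c+5=h, k+6=q.

hoshq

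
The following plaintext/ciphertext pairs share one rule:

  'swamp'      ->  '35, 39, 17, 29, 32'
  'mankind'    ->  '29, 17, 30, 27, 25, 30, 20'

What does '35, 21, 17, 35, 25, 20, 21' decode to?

s is letter #19 and maps to 35: an offset of 16. Letters become their 1-based position plus 16 (so a→17, b→18, …).
Reversing it on 35, 21, 17, 35, 25, 20, 21: 35→(35−16)÷1=19=s, 21→(21−16)÷1=5=e, 17→(17−16)÷1=1=a, 35→(35−16)÷1=19=s, 25→(25−16)÷1=9=i, 20→(20−16)÷1=4=d, 21→(21−16)÷1=5=e.

seaside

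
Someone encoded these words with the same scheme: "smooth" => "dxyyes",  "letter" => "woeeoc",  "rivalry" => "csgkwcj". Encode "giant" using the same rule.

rskye

The shift depends on letter class: consonant s→d is +11, but vowel o→y is +10. Vowels shift forward by 10 and consonants shift forward by 11.
On giant: g(cons)+11=r, i(vowel)+10=s, a(vowel)+10=k, n(cons)+11=y, t(cons)+11=e.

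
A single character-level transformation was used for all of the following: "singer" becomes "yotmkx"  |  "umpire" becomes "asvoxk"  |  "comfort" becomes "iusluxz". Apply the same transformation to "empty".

Each letter is shifted forward by 6 in the alphabet (a Caesar shift of +6).
For empty: e+6=k, m+6=s, p+6=v, t+6=z, y+6=e.

ksvze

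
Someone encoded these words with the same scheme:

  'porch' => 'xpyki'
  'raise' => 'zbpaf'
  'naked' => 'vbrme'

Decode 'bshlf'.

trade

It's a Vigenère-style cipher with numeric key [8,1,7]: position i shifts by key[i mod 3].
Decoding bshlf: b−8=t, s−1=r, h−7=a, l−8=d, f−1=e.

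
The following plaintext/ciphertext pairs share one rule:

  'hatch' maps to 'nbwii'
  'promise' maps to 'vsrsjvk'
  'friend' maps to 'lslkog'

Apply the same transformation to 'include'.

oofrvgk

Shifts by position in hatch: pos 0: h→n (+6), pos 1: a→b (+1), pos 2: t→w (+3), pos 3: c→i (+6), pos 4: h→i (+1) — repeating every 3. A repeating key of period 3 is used — shifts +6, +1, +3 over and over.
On include: i+6=o, n+1=o, c+3=f, l+6=r, u+1=v, d+3=g, e+6=k.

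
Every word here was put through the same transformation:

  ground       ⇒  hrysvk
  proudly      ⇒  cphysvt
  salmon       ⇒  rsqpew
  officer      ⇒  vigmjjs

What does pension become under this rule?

rsmwrit

The output letters match the input read backwards, each shifted +4: ground reversed is dnuorg. The word is reversed, then every letter is shifted forward by 4.
For pension: reverse → noisnep; then shift: n+4=r, o+4=s, i+4=m, s+4=w, n+4=r, e+4=i, p+4=t.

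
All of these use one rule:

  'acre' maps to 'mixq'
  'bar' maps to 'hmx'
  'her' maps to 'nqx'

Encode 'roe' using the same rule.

The shift depends on letter class: consonant c→i is +6, but vowel a→m is +12. Vowels shift forward by 12 and consonants shift forward by 6.
Applying it to roe: r(cons)+6=x, o(vowel)+12=a, e(vowel)+12=q.

xaq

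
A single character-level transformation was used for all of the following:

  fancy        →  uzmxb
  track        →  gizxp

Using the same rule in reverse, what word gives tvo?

Each letter is replaced by its mirror in the alphabet: a↔z, b↔y, c↔x, and so on (the Atbash cipher).
Undoing it on tvo: t↔g, v↔e, o↔l.

gel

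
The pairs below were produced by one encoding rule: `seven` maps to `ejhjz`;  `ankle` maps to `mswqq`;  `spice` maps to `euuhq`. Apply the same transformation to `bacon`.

nfotz

A repeating key of period 2 is used — shifts +12, +5 over and over.
On bacon: b+12=n, a+5=f, c+12=o, o+5=t, n+12=z.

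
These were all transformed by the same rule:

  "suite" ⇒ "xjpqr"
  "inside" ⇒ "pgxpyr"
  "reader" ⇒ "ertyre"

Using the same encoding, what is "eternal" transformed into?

rqregtu

Each letter's alphabet position (a=0..z=25) is mapped through 19·x+19 mod 26 — an affine cipher.
For eternal: e(4)→19·4+19≡17=r; t(19)→19·19+19≡16=q; e(4)→19·4+19≡17=r; r(17)→19·17+19≡4=e; n(13)→19·13+19≡6=g; a(0)→19·0+19≡19=t; l(11)→19·11+19≡20=u (all mod 26).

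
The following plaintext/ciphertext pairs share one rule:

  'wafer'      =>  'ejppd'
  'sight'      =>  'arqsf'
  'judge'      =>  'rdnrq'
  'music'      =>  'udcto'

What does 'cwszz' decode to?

In wafer: w→e is +8, a→j is +9, f→p is +10, e→p is +11 — the shift increases by 1 each position. Letter i (0-indexed) is shifted by i+8, so successive shifts are 8, 9, 10, ….
Decoding cwszz: c−8=u, w−9=n, s−10=i, z−11=o, z−12=n.

union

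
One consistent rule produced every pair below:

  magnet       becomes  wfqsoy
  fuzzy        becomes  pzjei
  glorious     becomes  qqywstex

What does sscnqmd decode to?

insight

Shifts by position in magnet: pos 0: m→w (+10), pos 1: a→f (+5), pos 2: g→q (+10), pos 3: n→s (+5) — repeating every 2. It's a Vigenère-style cipher with numeric key [10,5]: position i shifts by key[i mod 2].
Decoding sscnqmd: s−10=i, s−5=n, c−10=s, n−5=i, q−10=g, m−5=h, d−10=t.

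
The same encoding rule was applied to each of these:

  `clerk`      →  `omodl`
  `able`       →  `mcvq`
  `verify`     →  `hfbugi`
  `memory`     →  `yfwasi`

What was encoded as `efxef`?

It's a Vigenère-style cipher with numeric key [12,1,10]: position i shifts by key[i mod 3].
Undoing it on efxef: e−12=s, f−1=e, x−10=n, e−12=s, f−1=e.

sense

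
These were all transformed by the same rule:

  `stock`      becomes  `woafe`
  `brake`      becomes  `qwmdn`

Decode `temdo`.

crash

Two steps: reverse the string, then apply a Caesar shift of +12.
Undoing it on temdo: shift back: t−12=h, e−12=s, m−12=a, d−12=r, o−12=c → hsarc; then reverse → crash.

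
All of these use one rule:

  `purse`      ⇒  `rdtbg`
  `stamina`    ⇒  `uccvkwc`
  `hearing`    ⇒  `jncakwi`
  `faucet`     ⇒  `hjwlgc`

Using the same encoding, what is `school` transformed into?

uljxqu

It's a Vigenère-style cipher with numeric key [2,9]: position i shifts by key[i mod 2].
For school: s+2=u, c+9=l, h+2=j, o+9=x, o+2=q, l+9=u.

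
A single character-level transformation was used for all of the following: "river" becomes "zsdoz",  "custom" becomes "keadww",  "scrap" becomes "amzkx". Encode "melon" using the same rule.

Shifts by position in river: pos 0: r→z (+8), pos 1: i→s (+10), pos 2: v→d (+8), pos 3: e→o (+10) — repeating every 2. The shifts repeat in a cycle of length 2: positions 0,1,… shift by +8, +10, then the pattern repeats.
On melon: m+8=u, e+10=o, l+8=t, o+10=y, n+8=v.

uotyv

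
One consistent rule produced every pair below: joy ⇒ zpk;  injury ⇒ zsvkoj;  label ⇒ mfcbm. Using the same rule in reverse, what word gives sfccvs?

rubber

The output letters match the input read backwards, each shifted +1: joy reversed is yoj. The word is reversed, then every letter is shifted forward by 1.
Undoing it on sfccvs: shift back: s−1=r, f−1=e, c−1=b, c−1=b, v−1=u, s−1=r → rebbur; then reverse → rubber.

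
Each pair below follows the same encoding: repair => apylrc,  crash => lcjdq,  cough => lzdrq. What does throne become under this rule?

Shifts by position in repair: pos 0: r→a (+9), pos 1: e→p (+11), pos 2: p→y (+9), pos 3: a→l (+11) — repeating every 2. The shifts repeat in a cycle of length 2: positions 0,1,… shift by +9, +11, then the pattern repeats.
For throne: t+9=c, h+11=s, r+9=a, o+11=z, n+9=w, e+11=p.

csazwp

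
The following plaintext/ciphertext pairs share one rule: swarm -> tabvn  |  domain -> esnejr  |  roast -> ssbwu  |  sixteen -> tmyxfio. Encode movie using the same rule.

Shifts by position in swarm: pos 0: s→t (+1), pos 1: w→a (+4), pos 2: a→b (+1), pos 3: r→v (+4) — repeating every 2. It's a Vigenère-style cipher with numeric key [1,4]: position i shifts by key[i mod 2].
On movie: m+1=n, o+4=s, v+1=w, i+4=m, e+1=f.

nswmf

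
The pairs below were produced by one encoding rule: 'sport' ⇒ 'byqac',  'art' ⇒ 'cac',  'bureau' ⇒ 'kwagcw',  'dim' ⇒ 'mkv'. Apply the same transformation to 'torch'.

cqalq

The shift depends on letter class: consonant s→b is +9, but vowel o→q is +2. Two shifts are in play — +2 for a/e/i/o/u, +9 for every other letter.
On torch: t(cons)+9=c, o(vowel)+2=q, r(cons)+9=a, c(cons)+9=l, h(cons)+9=q.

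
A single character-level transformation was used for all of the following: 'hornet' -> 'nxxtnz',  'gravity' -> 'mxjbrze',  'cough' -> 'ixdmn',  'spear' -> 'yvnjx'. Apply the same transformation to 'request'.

The shift depends on letter class: consonant h→n is +6, but vowel o→x is +9. Two shifts are in play — +9 for a/e/i/o/u, +6 for every other letter.
On request: r(cons)+6=x, e(vowel)+9=n, q(cons)+6=w, u(vowel)+9=d, e(vowel)+9=n, s(cons)+6=y, t(cons)+6=z.

xnwdnyz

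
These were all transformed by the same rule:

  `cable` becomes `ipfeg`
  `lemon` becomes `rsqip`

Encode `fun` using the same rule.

ryj

The output letters match the input read backwards, each shifted +4: cable reversed is elbac. The word is reversed, then every letter is shifted forward by 4.
For fun: reverse → nuf; then shift: n+4=r, u+4=y, f+4=j.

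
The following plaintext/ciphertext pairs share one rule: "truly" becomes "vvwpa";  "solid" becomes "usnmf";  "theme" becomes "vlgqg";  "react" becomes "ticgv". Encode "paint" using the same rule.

rekrv

A repeating key of period 2 is used — shifts +2, +4 over and over.
On paint: p+2=r, a+4=e, i+2=k, n+4=r, t+2=v.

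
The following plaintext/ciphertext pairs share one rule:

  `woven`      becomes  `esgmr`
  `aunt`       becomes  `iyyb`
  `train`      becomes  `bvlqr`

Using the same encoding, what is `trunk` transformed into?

Shifts by position in woven: pos 0: w→e (+8), pos 1: o→s (+4), pos 2: v→g (+11), pos 3: e→m (+8), pos 4: n→r (+4) — repeating every 3. It's a Vigenère-style cipher with numeric key [8,4,11]: position i shifts by key[i mod 3].
On trunk: t+8=b, r+4=v, u+11=f, n+8=v, k+4=o.

bvfvo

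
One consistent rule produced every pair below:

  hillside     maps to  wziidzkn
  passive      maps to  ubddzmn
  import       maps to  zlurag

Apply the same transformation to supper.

djuuna

h(7)→w(22) and i(8)→z(25) fit y≡3x+1 (mod 26); the inverse of 3 mod 26 is 9. This is an affine cipher: with a=0,…,z=25, each position x becomes (3x+1) mod 26.
On supper: s(18)→3·18+1≡3=d; u(20)→3·20+1≡9=j; p(15)→3·15+1≡20=u; p(15)→3·15+1≡20=u; e(4)→3·4+1≡13=n; r(17)→3·17+1≡0=a (all mod 26).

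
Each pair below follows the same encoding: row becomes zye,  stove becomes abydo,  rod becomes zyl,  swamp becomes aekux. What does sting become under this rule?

The shift depends on letter class: consonant r→z is +8, but vowel o→y is +10. The rule splits by letter class: vowels +10, consonants +8.
On sting: s(cons)+8=a, t(cons)+8=b, i(vowel)+10=s, n(cons)+8=v, g(cons)+8=o.

absvo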